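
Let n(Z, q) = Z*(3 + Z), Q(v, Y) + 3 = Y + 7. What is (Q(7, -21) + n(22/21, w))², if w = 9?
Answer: 31663129/194481 ≈ 162.81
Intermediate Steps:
Q(v, Y) = 4 + Y (Q(v, Y) = -3 + (Y + 7) = -3 + (7 + Y) = 4 + Y)
(Q(7, -21) + n(22/21, w))² = ((4 - 21) + (22/21)*(3 + 22/21))² = (-17 + (22*(1/21))*(3 + 22*(1/21)))² = (-17 + 22*(3 + 22/21)/21)² = (-17 + (22/21)*(85/21))² = (-17 + 1870/441)² = (-5627/441)² = 31663129/194481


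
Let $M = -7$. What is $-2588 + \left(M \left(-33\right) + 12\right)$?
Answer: $-2345$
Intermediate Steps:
$-2588 + \left(M \left(-33\right) + 12\right) = -2588 + \left(\left(-7\right) \left(-33\right) + 12\right) = -2588 + \left(231 + 12\right) = -2588 + 243 = -2345$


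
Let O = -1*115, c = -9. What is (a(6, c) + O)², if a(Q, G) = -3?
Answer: 13924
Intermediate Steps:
O = -115
(a(6, c) + O)² = (-3 - 115)² = (-118)² = 13924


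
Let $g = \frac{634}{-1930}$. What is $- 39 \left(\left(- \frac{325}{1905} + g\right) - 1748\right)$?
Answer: $\frac{8357204986}{122555} \approx 68192.0$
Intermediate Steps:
$g = - \frac{317}{965}$ ($g = 634 \left(- \frac{1}{1930}\right) = - \frac{317}{965} \approx -0.3285$)
$- 39 \left(\left(- \frac{325}{1905} + g\right) - 1748\right) = - 39 \left(\left(- \frac{325}{1905} - \frac{317}{965}\right) - 1748\right) = - 39 \left(\left(\left(-325\right) \frac{1}{1905} - \frac{317}{965}\right) - 1748\right) = - 39 \left(\left(- \frac{65}{381} - \frac{317}{965}\right) - 1748\right) = - 39 \left(- \frac{183502}{367665} - 1748\right) = \left(-39\right) \left(- \frac{642861922}{367665}\right) = \frac{8357204986}{122555}$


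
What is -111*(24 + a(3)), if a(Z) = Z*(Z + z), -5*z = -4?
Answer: -19647/5 ≈ -3929.4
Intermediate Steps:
z = ⅘ (z = -⅕*(-4) = ⅘ ≈ 0.80000)
a(Z) = Z*(⅘ + Z) (a(Z) = Z*(Z + ⅘) = Z*(⅘ + Z))
-111*(24 + a(3)) = -111*(24 + (⅕)*3*(4 + 5*3)) = -111*(24 + (⅕)*3*(4 + 15)) = -111*(24 + (⅕)*3*19) = -111*(24 + 57/5) = -111*177/5 = -19647/5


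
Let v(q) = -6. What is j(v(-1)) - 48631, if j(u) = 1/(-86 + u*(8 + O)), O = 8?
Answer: -8850843/182 ≈ -48631.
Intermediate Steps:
j(u) = 1/(-86 + 16*u) (j(u) = 1/(-86 + u*(8 + 8)) = 1/(-86 + u*16) = 1/(-86 + 16*u))
j(v(-1)) - 48631 = 1/(2*(-43 + 8*(-6))) - 48631 = 1/(2*(-43 - 48)) - 48631 = (½)/(-91) - 48631 = (½)*(-1/91) - 48631 = -1/182 - 48631 = -8850843/182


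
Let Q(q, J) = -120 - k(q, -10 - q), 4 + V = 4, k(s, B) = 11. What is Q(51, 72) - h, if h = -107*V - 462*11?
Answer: 4951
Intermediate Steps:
V = 0 (V = -4 + 4 = 0)
Q(q, J) = -131 (Q(q, J) = -120 - 1*11 = -120 - 11 = -131)
h = -5082 (h = -107*0 - 462*11 = 0 - 77*66 = 0 - 5082 = -5082)
Q(51, 72) - h = -131 - 1*(-5082) = -131 + 5082 = 4951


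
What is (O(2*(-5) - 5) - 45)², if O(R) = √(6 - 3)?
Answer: (45 - √3)² ≈ 1872.1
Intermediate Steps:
O(R) = √3
(O(2*(-5) - 5) - 45)² = (√3 - 45)² = (-45 + √3)²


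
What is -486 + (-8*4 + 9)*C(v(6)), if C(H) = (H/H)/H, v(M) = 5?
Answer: -2453/5 ≈ -490.60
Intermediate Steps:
C(H) = 1/H
-486 + (-8*4 + 9)*C(v(6)) = -486 + (-8*4 + 9)/5 = -486 + (-32 + 9)*(1/5) = -486 - 23*1/5 = -486 - 23/5 = -2453/5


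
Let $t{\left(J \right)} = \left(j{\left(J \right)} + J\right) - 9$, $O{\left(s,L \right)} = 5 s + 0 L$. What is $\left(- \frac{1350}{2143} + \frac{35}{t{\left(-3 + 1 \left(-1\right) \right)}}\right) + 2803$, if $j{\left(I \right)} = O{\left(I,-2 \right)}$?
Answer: $\frac{198105802}{70719} \approx 2801.3$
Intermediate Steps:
$O{\left(s,L \right)} = 5 s$ ($O{\left(s,L \right)} = 5 s + 0 = 5 s$)
$j{\left(I \right)} = 5 I$
$t{\left(J \right)} = -9 + 6 J$ ($t{\left(J \right)} = \left(5 J + J\right) - 9 = 6 J - 9 = -9 + 6 J$)
$\left(- \frac{1350}{2143} + \frac{35}{t{\left(-3 + 1 \left(-1\right) \right)}}\right) + 2803 = \left(- \frac{1350}{2143} + \frac{35}{-9 + 6 \left(-3 + 1 \left(-1\right)\right)}\right) + 2803 = \left(\left(-1350\right) \frac{1}{2143} + \frac{35}{-9 + 6 \left(-3 - 1\right)}\right) + 2803 = \left(- \frac{1350}{2143} + \frac{35}{-9 + 6 \left(-4\right)}\right) + 2803 = \left(- \frac{1350}{2143} + \frac{35}{-9 - 24}\right) + 2803 = \left(- \frac{1350}{2143} + \frac{35}{-33}\right) + 2803 = \left(- \frac{1350}{2143} + 35 \left(- \frac{1}{33}\right)\right) + 2803 = \left(- \frac{1350}{2143} - \frac{35}{33}\right) + 2803 = - \frac{119555}{70719} + 2803 = \frac{198105802}{70719}$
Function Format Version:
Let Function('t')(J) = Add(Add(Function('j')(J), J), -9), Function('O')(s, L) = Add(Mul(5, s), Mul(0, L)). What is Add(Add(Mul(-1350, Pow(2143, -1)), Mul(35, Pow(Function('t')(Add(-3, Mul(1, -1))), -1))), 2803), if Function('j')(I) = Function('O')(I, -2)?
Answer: Rational(198105802, 70719) ≈ 2801.3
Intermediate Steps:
Function('O')(s, L) = Mul(5, s) (Function('O')(s, L) = Add(Mul(5, s), 0) = Mul(5, s))
Function('j')(I) = Mul(5, I)
Function('t')(J) = Add(-9, Mul(6, J)) (Function('t')(J) = Add(Add(Mul(5, J), J), -9) = Add(Mul(6, J), -9) = Add(-9, Mul(6, J)))
Add(Add(Mul(-1350, Pow(2143, -1)), Mul(35, Pow(Function('t')(Add(-3, Mul(1, -1))), -1))), 2803) = Add(Add(Mul(-1350, Pow(2143, -1)), Mul(35, Pow(Add(-9, Mul(6, Add(-3, Mul(1, -1)))), -1))), 2803) = Add(Add(Mul(-1350, Rational(1, 2143)), Mul(35, Pow(Add(-9, Mul(6, Add(-3, -1))), -1))), 2803) = Add(Add(Rational(-1350, 2143), Mul(35, Pow(Add(-9, Mul(6, -4)), -1))), 2803) = Add(Add(Rational(-1350, 2143), Mul(35, Pow(Add(-9, -24), -1))), 2803) = Add(Add(Rational(-1350, 2143), Mul(35, Pow(-33, -1))), 2803) = Add(Add(Rational(-1350, 2143), Mul(35, Rational(-1, 33))), 2803) = Add(Add(Rational(-1350, 2143), Rational(-35, 33)), 2803) = Add(Rational(-119555, 70719), 2803) = Rational(198105802, 70719)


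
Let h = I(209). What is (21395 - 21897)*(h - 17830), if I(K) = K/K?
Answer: 8950158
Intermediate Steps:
I(K) = 1
h = 1
(21395 - 21897)*(h - 17830) = (21395 - 21897)*(1 - 17830) = -502*(-17829) = 8950158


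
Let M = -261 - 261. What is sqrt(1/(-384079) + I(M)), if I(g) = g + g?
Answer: I*sqrt(154007412467683)/384079 ≈ 32.311*I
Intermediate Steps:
M = -522
I(g) = 2*g
sqrt(1/(-384079) + I(M)) = sqrt(1/(-384079) + 2*(-522)) = sqrt(-1/384079 - 1044) = sqrt(-400978477/384079) = I*sqrt(154007412467683)/384079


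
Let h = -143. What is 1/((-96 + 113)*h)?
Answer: -1/2431 ≈ -0.00041135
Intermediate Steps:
1/((-96 + 113)*h) = 1/((-96 + 113)*(-143)) = 1/(17*(-143)) = 1/(-2431) = -1/2431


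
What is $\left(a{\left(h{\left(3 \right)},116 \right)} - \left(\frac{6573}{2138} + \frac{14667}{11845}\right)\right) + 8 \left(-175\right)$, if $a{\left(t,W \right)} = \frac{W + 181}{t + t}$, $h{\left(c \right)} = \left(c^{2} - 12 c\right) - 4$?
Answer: $- \frac{553117225373}{392531455} \approx -1409.1$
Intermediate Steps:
$h{\left(c \right)} = -4 + c^{2} - 12 c$
$a{\left(t,W \right)} = \frac{181 + W}{2 t}$
$\left(a{\left(h{\left(3 \right)},116 \right)} - \left(\frac{6573}{2138} + \frac{14667}{11845}\right)\right) + 8 \left(-175\right) = \left(\frac{181 + 116}{2 \left(-4 + 3^{2} - 36\right)} - \left(\frac{6573}{2138} + \frac{14667}{11845}\right)\right) + 8 \left(-175\right) = \left(\frac{1}{2} \frac{1}{-4 + 9 - 36} \cdot 297 - \frac{109215231}{25324610}\right) - 1400 = \left(\frac{1}{2} \frac{1}{-31} \cdot 297 - \frac{109215231}{25324610}\right) - 1400 = \left(\frac{1}{2} \left(- \frac{1}{31}\right) 297 - \frac{109215231}{25324610}\right) - 1400 = \left(- \frac{297}{62} - \frac{109215231}{25324610}\right) - 1400 = - \frac{3573188373}{392531455} - 1400 = - \frac{553117225373}{392531455}$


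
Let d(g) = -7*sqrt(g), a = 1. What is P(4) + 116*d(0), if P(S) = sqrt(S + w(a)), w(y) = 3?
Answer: sqrt(7) ≈ 2.6458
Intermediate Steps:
P(S) = sqrt(3 + S) (P(S) = sqrt(S + 3) = sqrt(3 + S))
P(4) + 116*d(0) = sqrt(3 + 4) + 116*(-7*sqrt(0)) = sqrt(7) + 116*(-7*0) = sqrt(7) + 116*0 = sqrt(7) + 0 = sqrt(7)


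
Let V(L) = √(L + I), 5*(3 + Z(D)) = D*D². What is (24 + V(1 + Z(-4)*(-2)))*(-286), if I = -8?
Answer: -6864 - 286*√615/5 ≈ -8282.5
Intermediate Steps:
Z(D) = -3 + D³/5 (Z(D) = -3 + (D*D²)/5 = -3 + D³/5)
V(L) = √(-8 + L) (V(L) = √(L - 8) = √(-8 + L))
(24 + V(1 + Z(-4)*(-2)))*(-286) = (24 + √(-8 + (1 + (-3 + (⅕)*(-4)³)*(-2))))*(-286) = (24 + √(-8 + (1 + (-3 + (⅕)*(-64))*(-2))))*(-286) = (24 + √(-8 + (1 + (-3 - 64/5)*(-2))))*(-286) = (24 + √(-8 + (1 - 79/5*(-2))))*(-286) = (24 + √(-8 + (1 + 158/5)))*(-286) = (24 + √(-8 + 163/5))*(-286) = (24 + √(123/5))*(-286) = (24 + √615/5)*(-286) = -6864 - 286*√615/5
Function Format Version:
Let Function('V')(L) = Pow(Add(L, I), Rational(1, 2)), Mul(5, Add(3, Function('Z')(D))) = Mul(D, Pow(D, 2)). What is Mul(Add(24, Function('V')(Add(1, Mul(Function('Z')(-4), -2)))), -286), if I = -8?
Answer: Add(-6864, Mul(Rational(-286, 5), Pow(615, Rational(1, 2)))) ≈ -8282.5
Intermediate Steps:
Function('Z')(D) = Add(-3, Mul(Rational(1, 5), Pow(D, 3))) (Function('Z')(D) = Add(-3, Mul(Rational(1, 5), Mul(D, Pow(D, 2)))) = Add(-3, Mul(Rational(1, 5), Pow(D, 3))))
Function('V')(L) = Pow(Add(-8, L), Rational(1, 2)) (Function('V')(L) = Pow(Add(L, -8), Rational(1, 2)) = Pow(Add(-8, L), Rational(1, 2)))
Mul(Add(24, Function('V')(Add(1, Mul(Function('Z')(-4), -2)))), -286) = Mul(Add(24, Pow(Add(-8, Add(1, Mul(Add(-3, Mul(Rational(1, 5), Pow(-4, 3))), -2))), Rational(1, 2))), -286) = Mul(Add(24, Pow(Add(-8, Add(1, Mul(Add(-3, Mul(Rational(1, 5), -64)), -2))), Rational(1, 2))), -286) = Mul(Add(24, Pow(Add(-8, Add(1, Mul(Add(-3, Rational(-64, 5)), -2))), Rational(1, 2))), -286) = Mul(Add(24, Pow(Add(-8, Add(1, Mul(Rational(-79, 5), -2))), Rational(1, 2))), -286) = Mul(Add(24, Pow(Add(-8, Add(1, Rational(158, 5))), Rational(1, 2))), -286) = Mul(Add(24, Pow(Add(-8, Rational(163, 5)), Rational(1, 2))), -286) = Mul(Add(24, Pow(Rational(123, 5), Rational(1, 2))), -286) = Mul(Add(24, Mul(Rational(1, 5), Pow(615, Rational(1, 2)))), -286) = Add(-6864, Mul(Rational(-286, 5), Pow(615, Rational(1, 2))))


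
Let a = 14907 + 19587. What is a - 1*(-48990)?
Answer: 83484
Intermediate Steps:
a = 34494
a - 1*(-48990) = 34494 - 1*(-48990) = 34494 + 48990 = 83484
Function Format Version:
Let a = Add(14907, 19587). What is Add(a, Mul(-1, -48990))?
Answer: 83484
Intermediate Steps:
a = 34494
Add(a, Mul(-1, -48990)) = Add(34494, Mul(-1, -48990)) = Add(34494, 48990) = 83484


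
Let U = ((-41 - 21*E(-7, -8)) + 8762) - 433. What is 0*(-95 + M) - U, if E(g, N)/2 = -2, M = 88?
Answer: -8372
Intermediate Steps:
E(g, N) = -4 (E(g, N) = 2*(-2) = -4)
U = 8372 (U = ((-41 - 21*(-4)) + 8762) - 433 = ((-41 + 84) + 8762) - 433 = (43 + 8762) - 433 = 8805 - 433 = 8372)
0*(-95 + M) - U = 0*(-95 + 88) - 1*8372 = 0*(-7) - 8372 = 0 - 8372 = -8372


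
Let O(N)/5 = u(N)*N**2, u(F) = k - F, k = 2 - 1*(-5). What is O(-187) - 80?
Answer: 33919850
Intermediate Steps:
k = 7 (k = 2 + 5 = 7)
u(F) = 7 - F
O(N) = 5*N**2*(7 - N) (O(N) = 5*((7 - N)*N**2) = 5*(N**2*(7 - N)) = 5*N**2*(7 - N))
O(-187) - 80 = 5*(-187)**2*(7 - 1*(-187)) - 80 = 5*34969*(7 + 187) - 80 = 5*34969*194 - 80 = 33919930 - 80 = 33919850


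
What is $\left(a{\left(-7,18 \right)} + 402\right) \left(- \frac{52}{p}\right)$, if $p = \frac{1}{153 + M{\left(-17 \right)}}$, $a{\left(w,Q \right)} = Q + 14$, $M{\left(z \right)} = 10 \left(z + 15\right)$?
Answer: $-3001544$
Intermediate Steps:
$M{\left(z \right)} = 150 + 10 z$ ($M{\left(z \right)} = 10 \left(15 + z\right) = 150 + 10 z$)
$a{\left(w,Q \right)} = 14 + Q$
$p = \frac{1}{133}$ ($p = \frac{1}{153 + \left(150 + 10 \left(-17\right)\right)} = \frac{1}{153 + \left(150 - 170\right)} = \frac{1}{153 - 20} = \frac{1}{133} \approx 0.0075188$)
$\left(a{\left(-7,18 \right)} + 402\right) \left(- \frac{52}{p}\right) = \left(\left(14 + 18\right) + 402\right) \left(- 52 \frac{1}{\frac{1}{133}}\right) = \left(32 + 402\right) \left(\left(-52\right) 133\right) = 434 \left(-6916\right) = -3001544$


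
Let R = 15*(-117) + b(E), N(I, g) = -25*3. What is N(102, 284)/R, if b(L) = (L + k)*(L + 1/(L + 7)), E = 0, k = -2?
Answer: 525/12287 ≈ 0.042728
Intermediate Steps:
N(I, g) = -75
b(L) = (-2 + L)*(L + 1/(7 + L)) (b(L) = (L - 2)*(L + 1/(L + 7)) = (-2 + L)*(L + 1/(7 + L)))
R = -12287/7 (R = 15*(-117) + (-2 + 0³ - 13*0 + 5*0²)/(7 + 0) = -1755 + (-2 + 0 + 0 + 5*0)/7 = -1755 + (-2 + 0 + 0 + 0)/7 = -1755 + (⅐)*(-2) = -1755 - 2/7 = -12287/7 ≈ -1755.3)
N(102, 284)/R = -75/(-12287/7) = -75*(-7/12287) = 525/12287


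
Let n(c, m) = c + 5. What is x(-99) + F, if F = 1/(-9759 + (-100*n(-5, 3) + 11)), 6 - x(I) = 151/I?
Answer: 7262161/965052 ≈ 7.5251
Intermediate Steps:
n(c, m) = 5 + c
x(I) = 6 - 151/I
F = -1/9748 (F = 1/(-9759 + (-100*(5 - 5) + 11)) = 1/(-9759 + (-100*0 + 11)) = 1/(-9759 + (0 + 11)) = 1/(-9759 + 11) = 1/(-9748) = -1/9748 ≈ -0.00010259)
x(-99) + F = (6 - 151/(-99)) - 1/9748 = (6 - 151*(-1/99)) - 1/9748 = (6 + 151/99) - 1/9748 = 745/99 - 1/9748 = 7262161/965052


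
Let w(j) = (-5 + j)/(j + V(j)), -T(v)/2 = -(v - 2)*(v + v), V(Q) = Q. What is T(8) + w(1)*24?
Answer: 144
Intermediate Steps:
T(v) = 4*v*(-2 + v) (T(v) = -(-2)*(v - 2)*(v + v) = -(-2)*(-2 + v)*(2*v) = -(-2)*2*v*(-2 + v) = -(-4)*v*(-2 + v) = 4*v*(-2 + v))
w(j) = (-5 + j)/(2*j) (w(j) = (-5 + j)/(j + j) = (-5 + j)/((2*j)) = (-5 + j)*(1/(2*j)) = (-5 + j)/(2*j))
T(8) + w(1)*24 = 4*8*(-2 + 8) + ((½)*(-5 + 1)/1)*24 = 4*8*6 + ((½)*1*(-4))*24 = 192 - 2*24 = 192 - 48 = 144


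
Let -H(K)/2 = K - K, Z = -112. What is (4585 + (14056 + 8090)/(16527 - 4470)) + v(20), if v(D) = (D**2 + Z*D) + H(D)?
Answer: 11039537/4019 ≈ 2746.8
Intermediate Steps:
H(K) = 0 (H(K) = -2*(K - K) = -2*0 = 0)
v(D) = D**2 - 112*D (v(D) = (D**2 - 112*D) + 0 = D**2 - 112*D)
(4585 + (14056 + 8090)/(16527 - 4470)) + v(20) = (4585 + (14056 + 8090)/(16527 - 4470)) + 20*(-112 + 20) = (4585 + 22146/12057) + 20*(-92) = (4585 + 22146*(1/12057)) - 1840 = (4585 + 7382/4019) - 1840 = 18434497/4019 - 1840 = 11039537/4019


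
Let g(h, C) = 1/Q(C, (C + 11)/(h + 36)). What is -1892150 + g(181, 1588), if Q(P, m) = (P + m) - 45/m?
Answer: -347806687424339/183815600 ≈ -1.8922e+6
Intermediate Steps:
Q(P, m) = P + m - 45/m
g(h, C) = 1/(C + (11 + C)/(36 + h) - 45*(36 + h)/(11 + C)) (g(h, C) = 1/(C + (C + 11)/(h + 36) - 45*(h + 36)/(C + 11)) = 1/(C + (11 + C)/(36 + h) - 45*(36 + h)/(11 + C)))
-1892150 + g(181, 1588) = -1892150 + (11 + 1588)*(36 + 181)/((11 + 1588)² - 45*(36 + 181)² + 1588*(11 + 1588)*(36 + 181)) = -1892150 + 1599*217/(1599² - 45*217² + 1588*1599*217) = -1892150 + 1599*217/(2556801 - 45*47089 + 551009004) = -1892150 + 1599*217/(2556801 - 2119005 + 551009004) = -1892150 + 1599*217/551446800 = -1892150 + (1/551446800)*1599*217 = -1892150 + 115661/183815600 = -347806687424339/183815600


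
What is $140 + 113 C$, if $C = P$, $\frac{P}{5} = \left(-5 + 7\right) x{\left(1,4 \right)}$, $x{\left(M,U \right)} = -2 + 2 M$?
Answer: $140$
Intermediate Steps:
$P = 0$ ($P = 5 \left(-5 + 7\right) \left(-2 + 2 \cdot 1\right) = 5 \cdot 2 \left(-2 + 2\right) = 5 \cdot 2 \cdot 0 = 5 \cdot 0 = 0$)
$C = 0$
$140 + 113 C = 140 + 113 \cdot 0 = 140 + 0 = 140$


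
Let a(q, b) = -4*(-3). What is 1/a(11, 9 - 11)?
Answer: 1/12 ≈ 0.083333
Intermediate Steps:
a(q, b) = 12
1/a(11, 9 - 11) = 1/12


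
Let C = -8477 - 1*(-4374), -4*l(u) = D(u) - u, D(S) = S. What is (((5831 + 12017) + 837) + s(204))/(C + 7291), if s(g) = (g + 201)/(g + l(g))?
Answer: 1270715/216784 ≈ 5.8617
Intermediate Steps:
l(u) = 0 (l(u) = -(u - u)/4 = -¼*0 = 0)
C = -4103 (C = -8477 + 4374 = -4103)
s(g) = (201 + g)/g (s(g) = (g + 201)/(g + 0) = (201 + g)/g)
(((5831 + 12017) + 837) + s(204))/(C + 7291) = (((5831 + 12017) + 837) + (201 + 204)/204)/(-4103 + 7291) = ((17848 + 837) + (1/204)*405)/3188 = (18685 + 135/68)*(1/3188) = (1270715/68)*(1/3188) = 1270715/216784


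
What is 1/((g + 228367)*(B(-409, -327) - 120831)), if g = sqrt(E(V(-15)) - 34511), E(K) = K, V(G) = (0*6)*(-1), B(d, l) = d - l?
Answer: I/(120913*(sqrt(34511) - 228367*I)) ≈ -3.6215e-11 + 2.946e-14*I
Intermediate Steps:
V(G) = 0 (V(G) = 0*(-1) = 0)
g = I*sqrt(34511) (g = sqrt(0 - 34511) = sqrt(-34511) = I*sqrt(34511) ≈ 185.77*I)
1/((g + 228367)*(B(-409, -327) - 120831)) = 1/((I*sqrt(34511) + 228367)*((-409 - 1*(-327)) - 120831)) = 1/((228367 + I*sqrt(34511))*((-409 + 327) - 120831)) = 1/((228367 + I*sqrt(34511))*(-82 - 120831)) = 1/((228367 + I*sqrt(34511))*(-120913)) = 1/(-27612539071 - 120913*I*sqrt(34511))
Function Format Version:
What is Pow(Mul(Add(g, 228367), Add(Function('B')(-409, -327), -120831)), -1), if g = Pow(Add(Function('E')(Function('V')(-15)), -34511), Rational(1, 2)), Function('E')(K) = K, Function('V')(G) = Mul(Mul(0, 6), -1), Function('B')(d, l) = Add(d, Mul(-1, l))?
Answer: Mul(Rational(1, 120913), I, Pow(Add(Pow(34511, Rational(1, 2)), Mul(-228367, I)), -1)) ≈ Add(-3.6215e-11, Mul(2.9460e-14, I))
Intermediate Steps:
Function('V')(G) = 0 (Function('V')(G) = Mul(0, -1) = 0)
g = Mul(I, Pow(34511, Rational(1, 2))) (g = Pow(Add(0, -34511), Rational(1, 2)) = Pow(-34511, Rational(1, 2)) = Mul(I, Pow(34511, Rational(1, 2))) ≈ Mul(185.77, I))
Pow(Mul(Add(g, 228367), Add(Function('B')(-409, -327), -120831)), -1) = Pow(Mul(Add(Mul(I, Pow(34511, Rational(1, 2))), 228367), Add(Add(-409, Mul(-1, -327)), -120831)), -1) = Pow(Mul(Add(228367, Mul(I, Pow(34511, Rational(1, 2)))), Add(Add(-409, 327), -120831)), -1) = Pow(Mul(Add(228367, Mul(I, Pow(34511, Rational(1, 2)))), Add(-82, -120831)), -1) = Pow(Mul(Add(228367, Mul(I, Pow(34511, Rational(1, 2)))), -120913), -1) = Pow(Add(-27612539071, Mul(-120913, I, Pow(34511, Rational(1, 2)))), -1)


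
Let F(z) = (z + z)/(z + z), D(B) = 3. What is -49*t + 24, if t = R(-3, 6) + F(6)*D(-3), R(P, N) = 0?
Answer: -123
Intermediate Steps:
F(z) = 1 (F(z) = (2*z)/((2*z)) = (2*z)*(1/(2*z)) = 1)
t = 3 (t = 0 + 1*3 = 0 + 3 = 3)
-49*t + 24 = -49*3 + 24 = -147 + 24 = -123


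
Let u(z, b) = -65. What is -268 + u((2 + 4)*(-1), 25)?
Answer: -333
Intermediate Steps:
-268 + u((2 + 4)*(-1), 25) = -268 - 65 = -333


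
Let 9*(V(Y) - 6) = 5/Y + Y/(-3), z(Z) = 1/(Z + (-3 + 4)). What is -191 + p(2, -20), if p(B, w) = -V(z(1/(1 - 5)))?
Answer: -63947/324 ≈ -197.37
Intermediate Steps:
z(Z) = 1/(1 + Z) (z(Z) = 1/(Z + 1) = 1/(1 + Z))
V(Y) = 6 - Y/27 + 5/(9*Y) (V(Y) = 6 + (5/Y + Y/(-3))/9 = 6 + (5/Y + Y*(-⅓))/9 = 6 + (5/Y - Y/3)/9 = 6 + (-Y/27 + 5/(9*Y)) = 6 - Y/27 + 5/(9*Y))
p(B, w) = -2063/324 (p(B, w) = -(15 - (-162 + 1/(1 + 1/(1 - 5)))/(1 + 1/(1 - 5)))/(27*(1/(1 + 1/(1 - 5)))) = -(15 - (-162 + 1/(1 + 1/(-4)))/(1 + 1/(-4)))/(27*(1/(1 + 1/(-4)))) = -(15 - (-162 + 1/(1 - ¼))/(1 - ¼))/(27*(1/(1 - ¼))) = -(15 - (-162 + 1/(¾))/¾)/(27*(1/(¾))) = -(15 - 1*4/3*(-162 + 4/3))/(27*4/3) = -3*(15 - 1*4/3*(-482/3))/(27*4) = -3*(15 + 1928/9)/(27*4) = -3*2063/(27*4*9) = -1*2063/324 = -2063/324)
-191 + p(2, -20) = -191 - 2063/324 = -63947/324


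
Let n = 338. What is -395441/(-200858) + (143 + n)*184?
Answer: 17777131873/200858 ≈ 88506.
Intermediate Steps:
-395441/(-200858) + (143 + n)*184 = -395441/(-200858) + (143 + 338)*184 = -395441*(-1/200858) + 481*184 = 395441/200858 + 88504 = 17777131873/200858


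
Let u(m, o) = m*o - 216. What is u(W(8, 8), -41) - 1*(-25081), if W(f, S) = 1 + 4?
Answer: 24660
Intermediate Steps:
W(f, S) = 5
u(m, o) = -216 + m*o
u(W(8, 8), -41) - 1*(-25081) = (-216 + 5*(-41)) - 1*(-25081) = (-216 - 205) + 25081 = -421 + 25081 = 24660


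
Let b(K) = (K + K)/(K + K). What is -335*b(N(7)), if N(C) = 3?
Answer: -335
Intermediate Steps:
b(K) = 1 (b(K) = (2*K)/((2*K)) = (2*K)*(1/(2*K)) = 1)
-335*b(N(7)) = -335*1 = -335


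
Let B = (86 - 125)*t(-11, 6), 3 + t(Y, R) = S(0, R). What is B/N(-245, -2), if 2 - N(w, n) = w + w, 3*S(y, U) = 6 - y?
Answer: 13/164 ≈ 0.079268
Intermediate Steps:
S(y, U) = 2 - y/3 (S(y, U) = (6 - y)/3 = 2 - y/3)
t(Y, R) = -1 (t(Y, R) = -3 + (2 - 1/3*0) = -3 + (2 + 0) = -3 + 2 = -1)
N(w, n) = 2 - 2*w (N(w, n) = 2 - (w + w) = 2 - 2*w)
B = 39 (B = (86 - 125)*(-1) = -39*(-1) = 39)
B/N(-245, -2) = 39/(2 - 2*(-245)) = 39/(2 + 490) = 39/492 = 39*(1/492) = 13/164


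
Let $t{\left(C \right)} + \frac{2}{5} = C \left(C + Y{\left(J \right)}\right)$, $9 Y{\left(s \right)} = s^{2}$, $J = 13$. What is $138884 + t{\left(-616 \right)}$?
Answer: $\frac{22804762}{45} \approx 5.0677 \cdot 10^{5}$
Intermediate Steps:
$Y{\left(s \right)} = \frac{s^{2}}{9}$
$t{\left(C \right)} = - \frac{2}{5} + C \left(\frac{169}{9} + C\right)$ ($t{\left(C \right)} = - \frac{2}{5} + C \left(C + \frac{13^{2}}{9}\right) = - \frac{2}{5} + C \left(C + \frac{1}{9} \cdot 169\right) = - \frac{2}{5} + C \left(C + \frac{169}{9}\right) = - \frac{2}{5} + C \left(\frac{169}{9} + C\right)$)
$138884 + t{\left(-616 \right)} = 138884 + \left(- \frac{2}{5} + \left(-616\right)^{2} + \frac{169}{9} \left(-616\right)\right) = 138884 - - \frac{16554982}{45} = 138884 + \frac{16554982}{45} = \frac{22804762}{45}$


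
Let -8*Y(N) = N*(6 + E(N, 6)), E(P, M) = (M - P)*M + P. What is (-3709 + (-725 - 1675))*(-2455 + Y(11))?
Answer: 119107173/8 ≈ 1.4888e+7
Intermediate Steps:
E(P, M) = P + M*(M - P) (E(P, M) = M*(M - P) + P = P + M*(M - P))
Y(N) = -N*(42 - 5*N)/8 (Y(N) = -N*(6 + (N + 6² - 1*6*N))/8 = -N*(6 + (N + 36 - 6*N))/8 = -N*(6 + (36 - 5*N))/8 = -N*(42 - 5*N)/8)
(-3709 + (-725 - 1675))*(-2455 + Y(11)) = (-3709 + (-725 - 1675))*(-2455 + (⅛)*11*(-42 + 5*11)) = (-3709 - 2400)*(-2455 + (⅛)*11*(-42 + 55)) = -6109*(-2455 + (⅛)*11*13) = -6109*(-2455 + 143/8) = -6109*(-19497/8) = 119107173/8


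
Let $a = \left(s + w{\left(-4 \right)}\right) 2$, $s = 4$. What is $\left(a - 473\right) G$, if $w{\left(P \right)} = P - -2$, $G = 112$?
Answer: $-52528$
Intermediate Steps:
$w{\left(P \right)} = 2 + P$ ($w{\left(P \right)} = P + 2 = 2 + P$)
$a = 4$ ($a = \left(4 + \left(2 - 4\right)\right) 2 = \left(4 - 2\right) 2 = 2 \cdot 2 = 4$)
$\left(a - 473\right) G = \left(4 - 473\right) 112 = \left(-469\right) 112 = -52528$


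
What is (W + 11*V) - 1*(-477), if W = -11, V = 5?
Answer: 521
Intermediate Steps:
(W + 11*V) - 1*(-477) = (-11 + 11*5) - 1*(-477) = (-11 + 55) + 477 = 44 + 477 = 521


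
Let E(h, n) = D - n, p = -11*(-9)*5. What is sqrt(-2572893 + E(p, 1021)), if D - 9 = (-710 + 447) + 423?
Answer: I*sqrt(2573745) ≈ 1604.3*I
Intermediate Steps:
D = 169 (D = 9 + ((-710 + 447) + 423) = 9 + (-263 + 423) = 9 + 160 = 169)
p = 495 (p = 99*5 = 495)
E(h, n) = 169 - n
sqrt(-2572893 + E(p, 1021)) = sqrt(-2572893 + (169 - 1*1021)) = sqrt(-2572893 + (169 - 1021)) = sqrt(-2572893 - 852) = sqrt(-2573745) = I*sqrt(2573745)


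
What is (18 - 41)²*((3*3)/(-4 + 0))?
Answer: -4761/4 ≈ -1190.3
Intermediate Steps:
(18 - 41)²*((3*3)/(-4 + 0)) = (-23)²*(9/(-4)) = 529*(9*(-¼)) = 529*(-9/4) = -4761/4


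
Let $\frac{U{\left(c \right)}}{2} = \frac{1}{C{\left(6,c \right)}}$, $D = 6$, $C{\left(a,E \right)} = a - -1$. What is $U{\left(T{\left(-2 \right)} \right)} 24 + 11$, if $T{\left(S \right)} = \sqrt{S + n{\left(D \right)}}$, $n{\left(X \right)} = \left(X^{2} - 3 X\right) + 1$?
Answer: $\frac{125}{7} \approx 17.857$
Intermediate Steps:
$C{\left(a,E \right)} = 1 + a$ ($C{\left(a,E \right)} = a + 1 = 1 + a$)
$n{\left(X \right)} = 1 + X^{2} - 3 X$
$T{\left(S \right)} = \sqrt{19 + S}$ ($T{\left(S \right)} = \sqrt{S + \left(1 + 6^{2} - 18\right)} = \sqrt{S + \left(1 + 36 - 18\right)} = \sqrt{S + 19} = \sqrt{19 + S}$)
$U{\left(c \right)} = \frac{2}{7}$ ($U{\left(c \right)} = \frac{2}{1 + 6} = \frac{2}{7}$)
$U{\left(T{\left(-2 \right)} \right)} 24 + 11 = \frac{2}{7} \cdot 24 + 11 = \frac{48}{7} + 11 = \frac{125}{7}$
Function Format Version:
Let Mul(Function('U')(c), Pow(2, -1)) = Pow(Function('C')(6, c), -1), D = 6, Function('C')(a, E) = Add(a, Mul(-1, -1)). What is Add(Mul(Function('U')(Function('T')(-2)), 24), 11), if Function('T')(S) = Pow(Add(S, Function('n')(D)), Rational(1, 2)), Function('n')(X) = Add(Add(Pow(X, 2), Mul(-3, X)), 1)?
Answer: Rational(125, 7) ≈ 17.857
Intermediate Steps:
Function('C')(a, E) = Add(1, a) (Function('C')(a, E) = Add(a, 1) = Add(1, a))
Function('n')(X) = Add(1, Pow(X, 2), Mul(-3, X))
Function('T')(S) = Pow(Add(19, S), Rational(1, 2)) (Function('T')(S) = Pow(Add(S, Add(1, Pow(6, 2), Mul(-3, 6))), Rational(1, 2)) = Pow(Add(S, Add(1, 36, -18)), Rational(1, 2)) = Pow(Add(S, 19), Rational(1, 2)) = Pow(Add(19, S), Rational(1, 2)))
Function('U')(c) = Rational(2, 7) (Function('U')(c) = Mul(2, Pow(Add(1, 6), -1)) = Mul(2, Pow(7, -1)) = Mul(2, Rational(1, 7)) = Rational(2, 7))
Add(Mul(Function('U')(Function('T')(-2)), 24), 11) = Add(Mul(Rational(2, 7), 24), 11) = Add(Rational(48, 7), 11) = Rational(125, 7)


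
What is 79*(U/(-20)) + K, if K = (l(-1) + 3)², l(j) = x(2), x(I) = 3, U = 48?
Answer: -768/5 ≈ -153.60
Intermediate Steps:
l(j) = 3
K = 36 (K = (3 + 3)² = 6² = 36)
79*(U/(-20)) + K = 79*(48/(-20)) + 36 = 79*(48*(-1/20)) + 36 = 79*(-12/5) + 36 = -948/5 + 36 = -768/5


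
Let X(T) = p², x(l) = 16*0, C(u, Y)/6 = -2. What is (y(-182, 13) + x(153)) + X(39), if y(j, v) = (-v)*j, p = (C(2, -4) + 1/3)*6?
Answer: 7266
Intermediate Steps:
C(u, Y) = -12 (C(u, Y) = 6*(-2) = -12)
p = -70 (p = (-12 + 1/3)*6 = (-12 + ⅓)*6 = -35/3*6 = -70)
x(l) = 0
X(T) = 4900 (X(T) = (-70)² = 4900)
y(j, v) = -j*v
(y(-182, 13) + x(153)) + X(39) = (-1*(-182)*13 + 0) + 4900 = (2366 + 0) + 4900 = 2366 + 4900 = 7266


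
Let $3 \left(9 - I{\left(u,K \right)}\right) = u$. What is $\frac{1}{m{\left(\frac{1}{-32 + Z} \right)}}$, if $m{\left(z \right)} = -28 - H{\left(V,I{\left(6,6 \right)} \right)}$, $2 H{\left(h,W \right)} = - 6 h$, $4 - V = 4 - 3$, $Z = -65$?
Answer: $- \frac{1}{19} \approx -0.052632$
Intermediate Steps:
$V = 3$ ($V = 4 - \left(4 - 3\right) = 4 - 1 = 3$)
$I{\left(u,K \right)} = 9 - \frac{u}{3}$
$H{\left(h,W \right)} = - 3 h$ ($H{\left(h,W \right)} = \frac{\left(-6\right) h}{2} = - 3 h$)
$m{\left(z \right)} = -19$ ($m{\left(z \right)} = -28 - \left(-3\right) 3 = -28 - -9 = -28 + 9 = -19$)
$\frac{1}{m{\left(\frac{1}{-32 + Z} \right)}} = \frac{1}{-19} = - \frac{1}{19}$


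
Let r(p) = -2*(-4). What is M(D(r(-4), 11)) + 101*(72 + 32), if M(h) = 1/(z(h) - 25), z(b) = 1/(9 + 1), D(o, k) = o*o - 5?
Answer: 2615486/249 ≈ 10504.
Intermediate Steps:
r(p) = 8
D(o, k) = -5 + o**2 (D(o, k) = o**2 - 5 = -5 + o**2)
z(b) = 1/10
M(h) = -10/249 (M(h) = 1/(1/10 - 25) = 1/(-249/10) = -10/249)
M(D(r(-4), 11)) + 101*(72 + 32) = -10/249 + 101*(72 + 32) = -10/249 + 101*104 = -10/249 + 10504 = 2615486/249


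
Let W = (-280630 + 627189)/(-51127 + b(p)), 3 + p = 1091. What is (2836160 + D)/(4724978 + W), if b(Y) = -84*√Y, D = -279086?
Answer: 3498833079706319281810/6465157262149718585273 - 66167883291328*√17/6465157262149718585273 ≈ 0.54118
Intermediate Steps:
p = 1088 (p = -3 + 1091 = 1088)
W = 346559/(-51127 - 672*√17) (W = (-280630 + 627189)/(-51127 - 672*√17) = 346559/(-51127 - 672*√17) ≈ -6.4299)
(2836160 + D)/(4724978 + W) = (2836160 - 279086)/(4724978 + (-17718521993/2606293201 + 232887648*√17/2606293201)) = 2557074/(12314660317752585/2606293201 + 232887648*√17/2606293201)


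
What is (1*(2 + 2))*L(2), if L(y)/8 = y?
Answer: 64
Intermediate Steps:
L(y) = 8*y
(1*(2 + 2))*L(2) = (1*(2 + 2))*(8*2) = (1*4)*16 = 4*16 = 64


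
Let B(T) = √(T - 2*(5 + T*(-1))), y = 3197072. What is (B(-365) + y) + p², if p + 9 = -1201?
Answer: 4661172 + I*√1105 ≈ 4.6612e+6 + 33.242*I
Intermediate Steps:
p = -1210 (p = -9 - 1201 = -1210)
B(T) = √(-10 + 3*T) (B(T) = √(T - 2*(5 - T)) = √(T + (-10 + 2*T)) = √(-10 + 3*T))
(B(-365) + y) + p² = (√(-10 + 3*(-365)) + 3197072) + (-1210)² = (√(-10 - 1095) + 3197072) + 1464100 = (√(-1105) + 3197072) + 1464100 = (I*√1105 + 3197072) + 1464100 = (3197072 + I*√1105) + 1464100 = 4661172 + I*√1105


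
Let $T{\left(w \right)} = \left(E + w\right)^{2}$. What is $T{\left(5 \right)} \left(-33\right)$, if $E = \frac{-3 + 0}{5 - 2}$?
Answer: $-528$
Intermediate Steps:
$E = -1$ ($E = - \frac{3}{3} = \left(-3\right) \frac{1}{3} = -1$)
$T{\left(w \right)} = \left(-1 + w\right)^{2}$
$T{\left(5 \right)} \left(-33\right) = \left(-1 + 5\right)^{2} \left(-33\right) = 4^{2} \left(-33\right) = 16 \left(-33\right) = -528$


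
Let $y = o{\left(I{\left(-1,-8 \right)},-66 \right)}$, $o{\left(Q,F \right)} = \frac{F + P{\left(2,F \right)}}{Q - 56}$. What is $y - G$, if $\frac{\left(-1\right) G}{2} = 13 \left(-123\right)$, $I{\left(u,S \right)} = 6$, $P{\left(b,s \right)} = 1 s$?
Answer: $- \frac{79884}{25} \approx -3195.4$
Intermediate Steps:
$P{\left(b,s \right)} = s$
$G = 3198$ ($G = - 2 \cdot 13 \left(-123\right) = \left(-2\right) \left(-1599\right) = 3198$)
$o{\left(Q,F \right)} = \frac{2 F}{-56 + Q}$ ($o{\left(Q,F \right)} = \frac{F + F}{Q - 56} = \frac{2 F}{-56 + Q}$)
$y = \frac{66}{25}$ ($y = 2 \left(-66\right) \frac{1}{-56 + 6} = 2 \left(-66\right) \frac{1}{-50} = 2 \left(-66\right) \left(- \frac{1}{50}\right) = \frac{66}{25} \approx 2.64$)
$y - G = \frac{66}{25} - 3198 = - \frac{79884}{25}$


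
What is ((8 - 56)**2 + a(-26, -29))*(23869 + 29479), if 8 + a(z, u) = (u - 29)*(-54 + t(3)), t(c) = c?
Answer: 280290392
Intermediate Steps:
a(z, u) = 1471 - 51*u (a(z, u) = -8 + (u - 29)*(-54 + 3) = -8 + (-29 + u)*(-51) = -8 + (1479 - 51*u) = 1471 - 51*u)
((8 - 56)**2 + a(-26, -29))*(23869 + 29479) = ((8 - 56)**2 + (1471 - 51*(-29)))*(23869 + 29479) = ((-48)**2 + (1471 + 1479))*53348 = (2304 + 2950)*53348 = 5254*53348 = 280290392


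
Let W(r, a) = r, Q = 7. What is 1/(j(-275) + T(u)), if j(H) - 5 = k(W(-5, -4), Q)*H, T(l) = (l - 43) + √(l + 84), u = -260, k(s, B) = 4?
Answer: -699/977290 - I*√11/488645 ≈ -0.00071524 - 6.7874e-6*I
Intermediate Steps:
T(l) = -43 + l + √(84 + l) (T(l) = (-43 + l) + √(84 + l) = -43 + l + √(84 + l))
j(H) = 5 + 4*H
1/(j(-275) + T(u)) = 1/((5 + 4*(-275)) + (-43 - 260 + √(84 - 260))) = 1/((5 - 1100) + (-43 - 260 + √(-176))) = 1/(-1095 + (-43 - 260 + 4*I*√11)) = 1/(-1095 + (-303 + 4*I*√11)) = 1/(-1398 + 4*I*√11)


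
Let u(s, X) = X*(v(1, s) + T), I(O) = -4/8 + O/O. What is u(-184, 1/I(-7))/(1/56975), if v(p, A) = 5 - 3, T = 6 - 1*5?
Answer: 341850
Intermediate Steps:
T = 1 (T = 6 - 5 = 1)
I(O) = ½ (I(O) = -4*⅛ + 1 = -½ + 1 = ½)
v(p, A) = 2
u(s, X) = 3*X (u(s, X) = X*(2 + 1) = X*3 = 3*X)
u(-184, 1/I(-7))/(1/56975) = (3/(½))/(1/56975) = (3*2)/(1/56975) = 6*56975 = 341850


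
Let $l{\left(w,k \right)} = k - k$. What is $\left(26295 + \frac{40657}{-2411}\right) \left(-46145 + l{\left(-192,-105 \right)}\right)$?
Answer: $- \frac{2923589753260}{2411} \approx -1.2126 \cdot 10^{9}$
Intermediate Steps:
$l{\left(w,k \right)} = 0$
$\left(26295 + \frac{40657}{-2411}\right) \left(-46145 + l{\left(-192,-105 \right)}\right) = \left(26295 + \frac{40657}{-2411}\right) \left(-46145 + 0\right) = \left(26295 + 40657 \left(- \frac{1}{2411}\right)\right) \left(-46145\right) = \left(26295 - \frac{40657}{2411}\right) \left(-46145\right) = \frac{63356588}{2411} \left(-46145\right) = - \frac{2923589753260}{2411}$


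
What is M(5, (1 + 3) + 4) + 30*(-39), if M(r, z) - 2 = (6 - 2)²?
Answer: -1152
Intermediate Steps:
M(r, z) = 18 (M(r, z) = 2 + (6 - 2)² = 2 + 4² = 2 + 16 = 18)
M(5, (1 + 3) + 4) + 30*(-39) = 18 + 30*(-39) = 18 - 1170 = -1152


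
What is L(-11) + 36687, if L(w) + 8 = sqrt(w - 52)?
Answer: 36679 + 3*I*sqrt(7) ≈ 36679.0 + 7.9373*I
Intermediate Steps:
L(w) = -8 + sqrt(-52 + w) (L(w) = -8 + sqrt(w - 52) = -8 + sqrt(-52 + w))
L(-11) + 36687 = (-8 + sqrt(-52 - 11)) + 36687 = (-8 + sqrt(-63)) + 36687 = (-8 + 3*I*sqrt(7)) + 36687 = 36679 + 3*I*sqrt(7)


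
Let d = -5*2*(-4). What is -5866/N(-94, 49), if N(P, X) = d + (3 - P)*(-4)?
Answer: 2933/174 ≈ 16.856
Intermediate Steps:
d = 40 (d = -10*(-4) = 40)
N(P, X) = 28 + 4*P (N(P, X) = 40 + (3 - P)*(-4) = 40 + (-12 + 4*P) = 28 + 4*P)
-5866/N(-94, 49) = -5866/(28 + 4*(-94)) = -5866/(28 - 376) = -5866/(-348) = -5866*(-1/348) = 2933/174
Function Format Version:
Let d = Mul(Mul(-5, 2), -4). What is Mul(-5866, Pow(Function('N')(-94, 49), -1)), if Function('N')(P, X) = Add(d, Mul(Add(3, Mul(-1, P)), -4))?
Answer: Rational(2933, 174) ≈ 16.856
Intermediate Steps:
d = 40 (d = Mul(-10, -4) = 40)
Function('N')(P, X) = Add(28, Mul(4, P)) (Function('N')(P, X) = Add(40, Mul(Add(3, Mul(-1, P)), -4)) = Add(40, Add(-12, Mul(4, P))) = Add(28, Mul(4, P)))
Mul(-5866, Pow(Function('N')(-94, 49), -1)) = Mul(-5866, Pow(Add(28, Mul(4, -94)), -1)) = Mul(-5866, Pow(Add(28, -376), -1)) = Mul(-5866, Pow(-348, -1)) = Mul(-5866, Rational(-1, 348)) = Rational(2933, 174)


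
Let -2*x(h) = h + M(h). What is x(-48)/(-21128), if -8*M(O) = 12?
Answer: -99/84512 ≈ -0.0011714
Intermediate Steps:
M(O) = -3/2 (M(O) = -⅛*12 = -3/2)
x(h) = ¾ - h/2 (x(h) = -(h - 3/2)/2 = -(-3/2 + h)/2 = ¾ - h/2)
x(-48)/(-21128) = (¾ - ½*(-48))/(-21128) = (¾ + 24)*(-1/21128) = (99/4)*(-1/21128) = -99/84512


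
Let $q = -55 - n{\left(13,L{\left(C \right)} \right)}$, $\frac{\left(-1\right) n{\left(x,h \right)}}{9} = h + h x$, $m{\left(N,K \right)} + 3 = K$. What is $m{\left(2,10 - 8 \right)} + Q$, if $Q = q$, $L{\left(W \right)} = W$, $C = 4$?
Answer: $448$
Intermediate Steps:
$m{\left(N,K \right)} = -3 + K$
$n{\left(x,h \right)} = - 9 h - 9 h x$ ($n{\left(x,h \right)} = - 9 \left(h + h x\right) = - 9 h - 9 h x$)
$q = 449$ ($q = -55 - \left(-9\right) 4 \left(1 + 13\right) = -55 - \left(-9\right) 4 \cdot 14 = -55 - -504 = -55 + 504 = 449$)
$Q = 449$
$m{\left(2,10 - 8 \right)} + Q = \left(-3 + \left(10 - 8\right)\right) + 449 = \left(-3 + 2\right) + 449 = -1 + 449 = 448$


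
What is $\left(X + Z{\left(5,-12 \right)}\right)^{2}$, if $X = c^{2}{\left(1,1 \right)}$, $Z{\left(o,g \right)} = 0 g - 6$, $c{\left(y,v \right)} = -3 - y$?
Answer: $100$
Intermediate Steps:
$Z{\left(o,g \right)} = -6$ ($Z{\left(o,g \right)} = 0 - 6 = -6$)
$X = 16$ ($X = \left(-3 - 1\right)^{2} = \left(-4\right)^{2} = 16$)
$\left(X + Z{\left(5,-12 \right)}\right)^{2} = \left(16 - 6\right)^{2} = 10^{2} = 100$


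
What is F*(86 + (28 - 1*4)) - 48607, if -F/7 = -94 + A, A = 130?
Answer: -76327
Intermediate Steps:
F = -252 (F = -7*(-94 + 130) = -7*36 = -252)
F*(86 + (28 - 1*4)) - 48607 = -252*(86 + (28 - 1*4)) - 48607 = -252*(86 + (28 - 4)) - 48607 = -252*(86 + 24) - 48607 = -252*110 - 48607 = -27720 - 48607 = -76327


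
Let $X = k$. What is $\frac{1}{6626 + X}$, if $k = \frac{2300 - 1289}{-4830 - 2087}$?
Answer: $\frac{6917}{45831031} \approx 0.00015092$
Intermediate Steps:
$k = - \frac{1011}{6917}$ ($k = \frac{1011}{-6917} = 1011 \left(- \frac{1}{6917}\right) = - \frac{1011}{6917} \approx -0.14616$)
$X = - \frac{1011}{6917} \approx -0.14616$
$\frac{1}{6626 + X} = \frac{1}{6626 - \frac{1011}{6917}} = \frac{1}{\frac{45831031}{6917}} = \frac{6917}{45831031}$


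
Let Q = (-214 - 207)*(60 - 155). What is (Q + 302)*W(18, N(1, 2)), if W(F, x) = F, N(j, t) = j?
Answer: 725346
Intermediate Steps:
Q = 39995 (Q = -421*(-95) = 39995)
(Q + 302)*W(18, N(1, 2)) = (39995 + 302)*18 = 40297*18 = 725346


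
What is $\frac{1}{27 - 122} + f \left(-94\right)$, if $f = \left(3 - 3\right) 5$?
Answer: $- \frac{1}{95} \approx -0.010526$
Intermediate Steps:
$f = 0$ ($f = 0 \cdot 5 = 0$)
$\frac{1}{27 - 122} + f \left(-94\right) = \frac{1}{27 - 122} + 0 \left(-94\right) = \frac{1}{-95} + 0 = - \frac{1}{95} + 0 = - \frac{1}{95}$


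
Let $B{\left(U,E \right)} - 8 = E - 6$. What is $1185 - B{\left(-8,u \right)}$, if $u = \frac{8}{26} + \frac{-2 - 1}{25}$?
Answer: $\frac{384414}{325} \approx 1182.8$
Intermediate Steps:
$u = \frac{61}{325}$ ($u = 8 \cdot \frac{1}{26} + \left(-2 - 1\right) \frac{1}{25} = \frac{4}{13} - \frac{3}{25} = \frac{61}{325} \approx 0.18769$)
$B{\left(U,E \right)} = 2 + E$ ($B{\left(U,E \right)} = 8 + \left(E - 6\right) = 8 + \left(-6 + E\right) = 2 + E$)
$1185 - B{\left(-8,u \right)} = 1185 - \left(2 + \frac{61}{325}\right) = 1185 - \frac{711}{325} = \frac{384414}{325}$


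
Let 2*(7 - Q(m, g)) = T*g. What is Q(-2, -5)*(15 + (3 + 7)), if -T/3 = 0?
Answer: 175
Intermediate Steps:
T = 0 (T = -3*0 = 0)
Q(m, g) = 7 (Q(m, g) = 7 - 0*g = 7 - ½*0 = 7 + 0 = 7)
Q(-2, -5)*(15 + (3 + 7)) = 7*(15 + (3 + 7)) = 7*(15 + 10) = 7*25 = 175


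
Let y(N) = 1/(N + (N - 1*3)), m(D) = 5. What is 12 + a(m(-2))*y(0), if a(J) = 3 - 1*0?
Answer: 11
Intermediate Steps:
a(J) = 3 (a(J) = 3 + 0 = 3)
y(N) = 1/(-3 + 2*N) (y(N) = 1/(N + (N - 3)) = 1/(N + (-3 + N)) = 1/(-3 + 2*N))
12 + a(m(-2))*y(0) = 12 + 3/(-3 + 2*0) = 12 + 3/(-3 + 0) = 12 + 3/(-3) = 12 + 3*(-1/3) = 12 - 1 = 11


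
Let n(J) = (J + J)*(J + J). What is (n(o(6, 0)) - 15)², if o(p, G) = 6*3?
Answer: 1640961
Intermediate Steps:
o(p, G) = 18
n(J) = 4*J² (n(J) = (2*J)*(2*J) = 4*J²)
(n(o(6, 0)) - 15)² = (4*18² - 15)² = (4*324 - 15)² = (1296 - 15)² = 1281² = 1640961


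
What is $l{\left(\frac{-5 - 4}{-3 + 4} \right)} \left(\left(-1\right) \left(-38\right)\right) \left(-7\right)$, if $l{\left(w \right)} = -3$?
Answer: $798$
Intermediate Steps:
$l{\left(\frac{-5 - 4}{-3 + 4} \right)} \left(\left(-1\right) \left(-38\right)\right) \left(-7\right) = - 3 \left(\left(-1\right) \left(-38\right)\right) \left(-7\right) = \left(-3\right) 38 \left(-7\right) = \left(-114\right) \left(-7\right) = 798$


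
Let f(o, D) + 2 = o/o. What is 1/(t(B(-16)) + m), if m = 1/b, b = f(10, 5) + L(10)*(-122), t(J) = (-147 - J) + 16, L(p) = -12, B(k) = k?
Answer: -1463/168244 ≈ -0.0086957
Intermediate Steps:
f(o, D) = -1 (f(o, D) = -2 + o/o = -2 + 1 = -1)
t(J) = -131 - J
b = 1463 (b = -1 - 12*(-122) = -1 + 1464 = 1463)
m = 1/1463 ≈ 0.00068353
1/(t(B(-16)) + m) = 1/((-131 - 1*(-16)) + 1/1463) = 1/((-131 + 16) + 1/1463) = 1/(-115 + 1/1463) = 1/(-168244/1463) = -1463/168244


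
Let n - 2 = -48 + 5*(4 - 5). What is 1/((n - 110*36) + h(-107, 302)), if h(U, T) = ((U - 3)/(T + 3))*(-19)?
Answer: -61/244253 ≈ -0.00024974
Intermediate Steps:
n = -51 (n = 2 + (-48 + 5*(4 - 5)) = 2 + (-48 + 5*(-1)) = 2 + (-48 - 5) = 2 - 53 = -51)
h(U, T) = -19*(-3 + U)/(3 + T) (h(U, T) = ((-3 + U)/(3 + T))*(-19) = -19*(-3 + U)/(3 + T))
1/((n - 110*36) + h(-107, 302)) = 1/((-51 - 110*36) + 19*(3 - 1*(-107))/(3 + 302)) = 1/((-51 - 3960) + 19*(3 + 107)/305) = 1/(-4011 + 19*(1/305)*110) = 1/(-4011 + 418/61) = 1/(-244253/61) = -61/244253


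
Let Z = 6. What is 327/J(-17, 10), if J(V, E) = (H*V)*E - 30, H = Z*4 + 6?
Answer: -109/1710 ≈ -0.063743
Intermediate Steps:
H = 30 (H = 6*4 + 6 = 24 + 6 = 30)
J(V, E) = -30 + 30*E*V (J(V, E) = (30*V)*E - 30 = 30*E*V - 30 = -30 + 30*E*V)
327/J(-17, 10) = 327/(-30 + 30*10*(-17)) = 327/(-30 - 5100) = 327/(-5130) = 327*(-1/5130) = -109/1710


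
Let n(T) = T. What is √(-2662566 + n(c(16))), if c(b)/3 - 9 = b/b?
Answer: 2*I*√665634 ≈ 1631.7*I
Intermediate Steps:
c(b) = 30 (c(b) = 27 + 3*(b/b) = 27 + 3*1 = 27 + 3 = 30)
√(-2662566 + n(c(16))) = √(-2662566 + 30) = √(-2662536) = 2*I*√665634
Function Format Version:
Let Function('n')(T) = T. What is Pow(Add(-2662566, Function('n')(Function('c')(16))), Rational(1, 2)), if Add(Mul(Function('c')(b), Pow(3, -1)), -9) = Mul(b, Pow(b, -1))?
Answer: Mul(2, I, Pow(665634, Rational(1, 2))) ≈ Mul(1631.7, I)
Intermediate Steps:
Function('c')(b) = 30 (Function('c')(b) = Add(27, Mul(3, Mul(b, Pow(b, -1)))) = Add(27, Mul(3, 1)) = Add(27, 3) = 30)
Pow(Add(-2662566, Function('n')(Function('c')(16))), Rational(1, 2)) = Pow(Add(-2662566, 30), Rational(1, 2)) = Pow(-2662536, Rational(1, 2)) = Mul(2, I, Pow(665634, Rational(1, 2)))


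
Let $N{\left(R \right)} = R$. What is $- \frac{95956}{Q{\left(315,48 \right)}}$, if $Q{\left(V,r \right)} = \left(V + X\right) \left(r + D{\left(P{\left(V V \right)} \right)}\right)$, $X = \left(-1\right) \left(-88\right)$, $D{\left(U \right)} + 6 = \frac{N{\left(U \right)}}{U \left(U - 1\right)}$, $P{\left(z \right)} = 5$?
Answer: $- \frac{383824}{68107} \approx -5.6356$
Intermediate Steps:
$D{\left(U \right)} = -6 + \frac{1}{-1 + U}$ ($D{\left(U \right)} = -6 + \frac{U}{U \left(U - 1\right)} = -6 + \frac{U}{U \left(-1 + U\right)} = -6 + U \frac{1}{U \left(-1 + U\right)} = -6 + \frac{1}{-1 + U}$)
$X = 88$
$Q{\left(V,r \right)} = \left(88 + V\right) \left(- \frac{23}{4} + r\right)$ ($Q{\left(V,r \right)} = \left(V + 88\right) \left(r + \frac{7 - 30}{-1 + 5}\right) = \left(88 + V\right) \left(r + \frac{7 - 30}{4}\right) = \left(88 + V\right) \left(r + \frac{1}{4} \left(-23\right)\right) = \left(88 + V\right) \left(r - \frac{23}{4}\right) = \left(88 + V\right) \left(- \frac{23}{4} + r\right)$)
$- \frac{95956}{Q{\left(315,48 \right)}} = - \frac{95956}{-506 + 88 \cdot 48 - \frac{7245}{4} + 315 \cdot 48} = - \frac{95956}{-506 + 4224 - \frac{7245}{4} + 15120} = - \frac{95956}{\frac{68107}{4}} = \left(-95956\right) \frac{4}{68107} = - \frac{383824}{68107}$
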